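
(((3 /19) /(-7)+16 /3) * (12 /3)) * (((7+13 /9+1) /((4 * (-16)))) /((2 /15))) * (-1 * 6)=900575 /6384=141.07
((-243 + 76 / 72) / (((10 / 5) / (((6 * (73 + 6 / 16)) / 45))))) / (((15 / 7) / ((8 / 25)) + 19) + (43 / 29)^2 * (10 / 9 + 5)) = -30.24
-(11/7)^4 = -14641/2401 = -6.10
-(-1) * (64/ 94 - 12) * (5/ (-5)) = 532/ 47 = 11.32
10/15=0.67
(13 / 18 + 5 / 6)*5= 70 / 9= 7.78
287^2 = 82369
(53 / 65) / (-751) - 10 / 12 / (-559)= 0.00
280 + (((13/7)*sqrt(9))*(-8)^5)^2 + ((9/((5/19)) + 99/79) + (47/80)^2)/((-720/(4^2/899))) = 33404760195145754270081/1002248352000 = 33329823020.90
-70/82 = -0.85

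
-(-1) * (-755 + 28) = -727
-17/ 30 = -0.57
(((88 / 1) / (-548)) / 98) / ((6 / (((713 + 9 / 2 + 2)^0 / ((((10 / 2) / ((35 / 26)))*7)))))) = -11 / 1047228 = -0.00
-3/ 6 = -0.50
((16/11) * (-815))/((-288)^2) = -815/57024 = -0.01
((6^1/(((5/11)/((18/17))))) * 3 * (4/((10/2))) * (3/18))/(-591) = -792/83725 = -0.01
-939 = -939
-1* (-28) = 28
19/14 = 1.36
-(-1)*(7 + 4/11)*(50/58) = 2025/319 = 6.35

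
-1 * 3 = -3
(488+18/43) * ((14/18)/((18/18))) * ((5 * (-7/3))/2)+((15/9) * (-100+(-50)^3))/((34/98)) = -11905093165/19737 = -603186.56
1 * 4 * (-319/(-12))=319/3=106.33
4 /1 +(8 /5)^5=45268 /3125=14.49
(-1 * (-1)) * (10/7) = 10/7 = 1.43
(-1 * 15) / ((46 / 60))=-450 / 23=-19.57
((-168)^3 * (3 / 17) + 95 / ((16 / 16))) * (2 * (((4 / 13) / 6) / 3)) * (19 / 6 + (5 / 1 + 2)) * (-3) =1735240282 / 1989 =872418.44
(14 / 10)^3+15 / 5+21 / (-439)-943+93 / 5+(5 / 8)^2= -3225115997 / 3512000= -918.31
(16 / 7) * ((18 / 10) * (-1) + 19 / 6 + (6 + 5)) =424 / 15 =28.27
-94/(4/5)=-235/2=-117.50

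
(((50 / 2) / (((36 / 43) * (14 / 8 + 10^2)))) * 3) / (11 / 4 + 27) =4300 / 145299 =0.03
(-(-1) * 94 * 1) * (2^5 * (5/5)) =3008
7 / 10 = 0.70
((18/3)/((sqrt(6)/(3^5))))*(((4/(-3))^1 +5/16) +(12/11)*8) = 329589*sqrt(6)/176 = 4587.07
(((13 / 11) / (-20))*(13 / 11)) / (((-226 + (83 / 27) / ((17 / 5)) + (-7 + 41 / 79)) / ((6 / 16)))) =18384327 / 162569966240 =0.00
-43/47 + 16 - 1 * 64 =-2299/47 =-48.91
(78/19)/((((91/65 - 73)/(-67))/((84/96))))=3.36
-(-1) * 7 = 7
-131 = -131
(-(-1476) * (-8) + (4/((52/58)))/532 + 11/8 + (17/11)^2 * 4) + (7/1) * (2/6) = -59221525843/5021016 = -11794.73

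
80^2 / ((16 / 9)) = 3600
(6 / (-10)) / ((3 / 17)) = -17 / 5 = -3.40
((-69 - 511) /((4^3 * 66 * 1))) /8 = -145 /8448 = -0.02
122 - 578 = -456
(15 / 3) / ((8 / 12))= 15 / 2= 7.50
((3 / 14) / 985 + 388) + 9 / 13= 69680909 / 179270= 388.69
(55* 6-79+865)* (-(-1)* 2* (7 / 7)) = 2232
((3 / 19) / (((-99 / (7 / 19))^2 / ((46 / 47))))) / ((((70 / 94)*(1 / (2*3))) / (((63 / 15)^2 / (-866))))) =-15778 / 44920448375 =-0.00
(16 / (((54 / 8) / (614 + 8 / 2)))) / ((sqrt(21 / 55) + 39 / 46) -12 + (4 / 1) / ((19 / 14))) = -4544656244480 / 25310131731 -10070941184*sqrt(1155) / 25310131731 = -193.08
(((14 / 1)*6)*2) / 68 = 42 / 17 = 2.47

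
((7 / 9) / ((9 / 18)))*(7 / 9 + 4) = 7.43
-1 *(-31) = 31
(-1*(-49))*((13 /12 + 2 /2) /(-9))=-1225 /108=-11.34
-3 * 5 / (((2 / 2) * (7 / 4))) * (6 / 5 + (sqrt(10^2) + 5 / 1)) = -972 / 7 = -138.86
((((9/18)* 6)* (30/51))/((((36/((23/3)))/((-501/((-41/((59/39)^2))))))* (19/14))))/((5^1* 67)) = 93593647/4048663203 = 0.02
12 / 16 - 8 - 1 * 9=-65 / 4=-16.25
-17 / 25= -0.68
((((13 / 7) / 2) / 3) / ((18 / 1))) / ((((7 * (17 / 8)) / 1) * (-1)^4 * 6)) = 13 / 67473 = 0.00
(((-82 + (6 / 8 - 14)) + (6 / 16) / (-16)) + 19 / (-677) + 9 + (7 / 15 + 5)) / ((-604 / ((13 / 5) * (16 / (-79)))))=-1365940589 / 19382239200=-0.07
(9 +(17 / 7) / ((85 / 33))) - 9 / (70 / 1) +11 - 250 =-16043 / 70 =-229.19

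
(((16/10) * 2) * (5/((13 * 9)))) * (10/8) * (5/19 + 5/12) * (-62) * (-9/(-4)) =-16.21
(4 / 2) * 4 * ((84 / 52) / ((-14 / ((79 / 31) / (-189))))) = 316 / 25389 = 0.01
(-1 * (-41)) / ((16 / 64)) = 164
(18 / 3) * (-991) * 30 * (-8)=1427040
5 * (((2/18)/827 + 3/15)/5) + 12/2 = 230738/37215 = 6.20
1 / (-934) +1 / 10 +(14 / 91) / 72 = 0.10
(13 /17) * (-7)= -91 /17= -5.35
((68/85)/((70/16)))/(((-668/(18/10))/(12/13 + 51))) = -1944/75985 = -0.03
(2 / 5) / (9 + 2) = 0.04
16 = 16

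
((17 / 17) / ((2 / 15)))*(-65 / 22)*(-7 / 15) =455 / 44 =10.34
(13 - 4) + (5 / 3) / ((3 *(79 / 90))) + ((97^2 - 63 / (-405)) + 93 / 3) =33593998 / 3555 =9449.79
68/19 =3.58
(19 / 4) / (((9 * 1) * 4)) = 19 / 144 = 0.13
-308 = -308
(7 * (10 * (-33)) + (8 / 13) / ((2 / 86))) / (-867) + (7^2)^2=2403.63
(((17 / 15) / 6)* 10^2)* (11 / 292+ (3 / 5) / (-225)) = 65161 / 98550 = 0.66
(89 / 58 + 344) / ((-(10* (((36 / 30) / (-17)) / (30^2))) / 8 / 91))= 9301028100 / 29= 320725106.90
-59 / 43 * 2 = -118 / 43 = -2.74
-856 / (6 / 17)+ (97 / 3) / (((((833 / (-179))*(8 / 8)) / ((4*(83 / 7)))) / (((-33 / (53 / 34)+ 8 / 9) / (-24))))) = -9668979487 / 3576069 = -2703.80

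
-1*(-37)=37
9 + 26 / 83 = 773 / 83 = 9.31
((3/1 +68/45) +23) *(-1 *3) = -1238/15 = -82.53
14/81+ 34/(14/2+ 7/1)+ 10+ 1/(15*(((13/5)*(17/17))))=93074/7371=12.63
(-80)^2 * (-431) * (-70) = 193088000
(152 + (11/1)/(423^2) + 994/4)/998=143322151/357142284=0.40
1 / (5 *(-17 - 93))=-1 / 550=-0.00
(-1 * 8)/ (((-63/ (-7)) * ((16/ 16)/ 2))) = -16/ 9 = -1.78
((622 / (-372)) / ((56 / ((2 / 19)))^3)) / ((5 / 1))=-311 / 140028954240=-0.00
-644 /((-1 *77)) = 8.36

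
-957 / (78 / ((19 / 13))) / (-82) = 6061 / 27716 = 0.22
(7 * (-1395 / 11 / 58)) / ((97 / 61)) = -595665 / 61886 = -9.63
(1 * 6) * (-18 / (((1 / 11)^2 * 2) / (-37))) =241758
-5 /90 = -1 /18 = -0.06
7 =7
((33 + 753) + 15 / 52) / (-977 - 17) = -5841 / 7384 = -0.79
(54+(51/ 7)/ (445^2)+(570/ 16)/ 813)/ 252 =162414076793/ 757317304800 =0.21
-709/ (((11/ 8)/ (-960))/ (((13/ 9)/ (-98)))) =-11797760/ 1617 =-7296.08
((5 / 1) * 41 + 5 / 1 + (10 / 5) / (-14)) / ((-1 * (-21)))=9.99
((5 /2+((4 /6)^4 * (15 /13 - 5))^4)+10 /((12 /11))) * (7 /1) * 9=103272887542615 /136606377609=755.99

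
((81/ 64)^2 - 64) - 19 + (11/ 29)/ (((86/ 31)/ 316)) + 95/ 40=-182943425/ 5107712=-35.82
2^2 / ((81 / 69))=92 / 27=3.41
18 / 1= 18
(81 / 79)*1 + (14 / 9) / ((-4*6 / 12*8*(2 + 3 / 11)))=139717 / 142200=0.98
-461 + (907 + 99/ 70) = 31319/ 70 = 447.41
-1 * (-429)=429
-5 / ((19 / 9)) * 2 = -90 / 19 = -4.74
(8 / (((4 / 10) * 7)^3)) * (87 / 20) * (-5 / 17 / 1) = -10875 / 23324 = -0.47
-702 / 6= -117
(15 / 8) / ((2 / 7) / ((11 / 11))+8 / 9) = 1.60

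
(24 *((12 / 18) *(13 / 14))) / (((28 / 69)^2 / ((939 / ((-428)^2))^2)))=54572357853 / 23019675209216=0.00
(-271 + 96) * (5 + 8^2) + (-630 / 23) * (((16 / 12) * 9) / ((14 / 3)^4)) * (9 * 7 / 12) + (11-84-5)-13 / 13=-109613269 / 9016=-12157.64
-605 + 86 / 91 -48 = -652.05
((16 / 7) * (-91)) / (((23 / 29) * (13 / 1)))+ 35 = 341 / 23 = 14.83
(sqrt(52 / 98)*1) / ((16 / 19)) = 19*sqrt(26) / 112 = 0.87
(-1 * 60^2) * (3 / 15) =-720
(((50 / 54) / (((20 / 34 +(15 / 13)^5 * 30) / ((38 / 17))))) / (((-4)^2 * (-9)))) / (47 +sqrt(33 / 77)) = -2320952543 / 470041316972928 +7054567 * sqrt(21) / 470041316972928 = -0.00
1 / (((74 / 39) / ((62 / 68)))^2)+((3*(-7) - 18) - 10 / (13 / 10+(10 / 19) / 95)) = -1385178703639 / 29834496528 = -46.43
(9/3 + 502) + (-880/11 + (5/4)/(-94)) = 159795/376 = 424.99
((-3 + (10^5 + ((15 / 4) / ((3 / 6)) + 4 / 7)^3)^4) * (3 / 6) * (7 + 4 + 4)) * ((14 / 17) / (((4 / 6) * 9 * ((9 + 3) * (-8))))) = -28947910783134095885599507229904965 / 26435561427566592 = -1095036731580350137.04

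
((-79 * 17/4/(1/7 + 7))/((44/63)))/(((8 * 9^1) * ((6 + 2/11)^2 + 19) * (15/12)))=-103411/7912000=-0.01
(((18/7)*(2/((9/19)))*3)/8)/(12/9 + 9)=171/434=0.39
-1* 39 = -39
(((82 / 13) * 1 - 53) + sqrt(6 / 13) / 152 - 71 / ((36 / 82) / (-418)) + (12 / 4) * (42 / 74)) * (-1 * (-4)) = sqrt(78) / 494 + 1169780636 / 4329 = 270219.62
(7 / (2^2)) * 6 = 21 / 2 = 10.50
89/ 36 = 2.47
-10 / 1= -10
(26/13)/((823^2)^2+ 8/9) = 18/4128971168177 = 0.00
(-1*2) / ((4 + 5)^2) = -2 / 81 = -0.02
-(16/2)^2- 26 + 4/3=-266/3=-88.67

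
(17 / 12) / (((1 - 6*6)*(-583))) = 17 / 244860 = 0.00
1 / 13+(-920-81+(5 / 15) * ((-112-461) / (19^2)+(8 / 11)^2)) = -1705732493 / 1703559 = -1001.28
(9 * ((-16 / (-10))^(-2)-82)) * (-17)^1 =799119 / 64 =12486.23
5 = 5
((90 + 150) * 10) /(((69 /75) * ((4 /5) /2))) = 150000 /23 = 6521.74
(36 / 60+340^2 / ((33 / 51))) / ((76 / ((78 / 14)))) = 54745041 / 4180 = 13096.90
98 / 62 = 49 / 31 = 1.58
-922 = -922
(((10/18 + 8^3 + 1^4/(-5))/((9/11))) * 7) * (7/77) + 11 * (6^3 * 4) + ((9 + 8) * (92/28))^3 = 25585076371/138915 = 184177.92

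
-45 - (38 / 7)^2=-3649 / 49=-74.47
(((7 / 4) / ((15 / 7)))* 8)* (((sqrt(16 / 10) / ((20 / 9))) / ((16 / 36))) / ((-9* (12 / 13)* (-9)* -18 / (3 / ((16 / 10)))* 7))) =-91* sqrt(10) / 172800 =-0.00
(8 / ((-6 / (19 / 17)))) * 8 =-608 / 51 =-11.92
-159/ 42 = -53/ 14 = -3.79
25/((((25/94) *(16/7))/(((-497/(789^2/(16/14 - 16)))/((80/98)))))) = 14879683/24900840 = 0.60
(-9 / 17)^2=81 / 289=0.28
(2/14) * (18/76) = 9/266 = 0.03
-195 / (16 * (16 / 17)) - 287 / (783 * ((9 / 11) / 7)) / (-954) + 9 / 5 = -47956667189 / 4302616320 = -11.15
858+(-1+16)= 873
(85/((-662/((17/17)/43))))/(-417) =0.00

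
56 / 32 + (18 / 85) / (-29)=17183 / 9860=1.74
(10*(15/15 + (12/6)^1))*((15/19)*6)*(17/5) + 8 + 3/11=102709/209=491.43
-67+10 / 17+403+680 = 17282 / 17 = 1016.59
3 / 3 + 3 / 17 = 20 / 17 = 1.18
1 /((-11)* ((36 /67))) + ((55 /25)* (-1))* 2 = -9047 /1980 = -4.57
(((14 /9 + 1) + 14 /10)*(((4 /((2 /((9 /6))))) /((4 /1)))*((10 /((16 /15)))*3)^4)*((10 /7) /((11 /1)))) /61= 76032421875 /19238912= 3952.01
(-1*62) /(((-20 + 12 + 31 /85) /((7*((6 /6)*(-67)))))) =-2471630 /649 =-3808.37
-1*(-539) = 539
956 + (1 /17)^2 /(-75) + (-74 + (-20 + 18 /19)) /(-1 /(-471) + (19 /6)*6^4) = 8953025804981 /9365312325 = 955.98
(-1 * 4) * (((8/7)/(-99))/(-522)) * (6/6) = -16/180873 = -0.00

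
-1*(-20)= 20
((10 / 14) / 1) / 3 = 5 / 21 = 0.24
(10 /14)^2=25 /49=0.51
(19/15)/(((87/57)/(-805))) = -58121/87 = -668.06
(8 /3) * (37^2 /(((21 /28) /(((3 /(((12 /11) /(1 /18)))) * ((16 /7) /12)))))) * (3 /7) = 240944 /3969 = 60.71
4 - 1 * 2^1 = 2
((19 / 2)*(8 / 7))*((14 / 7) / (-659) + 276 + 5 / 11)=152303772 / 50743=3001.47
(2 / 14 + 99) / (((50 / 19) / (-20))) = -26372 / 35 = -753.49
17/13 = 1.31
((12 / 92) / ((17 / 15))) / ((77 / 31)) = 1395 / 30107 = 0.05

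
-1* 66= -66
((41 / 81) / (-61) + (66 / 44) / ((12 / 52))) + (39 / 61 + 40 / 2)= 268109 / 9882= 27.13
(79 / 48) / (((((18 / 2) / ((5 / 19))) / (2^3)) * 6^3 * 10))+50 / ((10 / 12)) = 26593999 / 443232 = 60.00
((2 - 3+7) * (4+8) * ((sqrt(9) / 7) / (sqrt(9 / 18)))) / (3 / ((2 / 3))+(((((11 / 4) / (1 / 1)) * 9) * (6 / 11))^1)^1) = 2.42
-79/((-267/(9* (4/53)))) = 0.20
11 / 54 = 0.20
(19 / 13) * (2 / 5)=38 / 65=0.58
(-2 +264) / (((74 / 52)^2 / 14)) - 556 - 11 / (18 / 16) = 1245.45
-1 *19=-19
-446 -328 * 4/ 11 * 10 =-18026/ 11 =-1638.73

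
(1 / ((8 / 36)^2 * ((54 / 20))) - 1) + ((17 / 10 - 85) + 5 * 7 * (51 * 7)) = 62091 / 5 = 12418.20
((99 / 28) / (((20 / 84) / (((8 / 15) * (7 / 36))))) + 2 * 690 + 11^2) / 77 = 75127 / 3850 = 19.51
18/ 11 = 1.64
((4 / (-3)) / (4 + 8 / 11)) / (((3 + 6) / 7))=-77 / 351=-0.22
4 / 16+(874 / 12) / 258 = 206 / 387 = 0.53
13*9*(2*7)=1638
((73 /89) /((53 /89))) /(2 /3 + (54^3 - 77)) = 219 /25024639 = 0.00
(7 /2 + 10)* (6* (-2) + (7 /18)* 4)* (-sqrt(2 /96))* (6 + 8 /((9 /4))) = 2021* sqrt(3) /18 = 194.47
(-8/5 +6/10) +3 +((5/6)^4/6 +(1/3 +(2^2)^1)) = 49873/7776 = 6.41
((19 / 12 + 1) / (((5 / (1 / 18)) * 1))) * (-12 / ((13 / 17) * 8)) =-527 / 9360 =-0.06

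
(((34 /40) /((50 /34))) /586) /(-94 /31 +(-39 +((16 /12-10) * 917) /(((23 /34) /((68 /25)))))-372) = -36363 /1193333294840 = -0.00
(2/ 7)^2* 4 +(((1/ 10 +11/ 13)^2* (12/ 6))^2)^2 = 2648638699084881169/ 249817533306250000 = 10.60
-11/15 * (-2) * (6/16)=11/20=0.55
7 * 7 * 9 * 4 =1764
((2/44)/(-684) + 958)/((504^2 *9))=14415983/34401894912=0.00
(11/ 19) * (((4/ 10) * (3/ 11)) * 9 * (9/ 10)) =243/ 475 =0.51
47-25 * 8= -153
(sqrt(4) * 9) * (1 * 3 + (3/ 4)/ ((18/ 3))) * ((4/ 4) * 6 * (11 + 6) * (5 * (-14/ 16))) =-401625/ 16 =-25101.56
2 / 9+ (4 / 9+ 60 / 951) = 0.73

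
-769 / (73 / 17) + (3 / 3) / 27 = -352898 / 1971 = -179.05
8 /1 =8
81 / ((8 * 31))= 81 / 248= 0.33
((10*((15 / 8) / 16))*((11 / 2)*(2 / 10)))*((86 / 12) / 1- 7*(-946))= 2187625 / 256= 8545.41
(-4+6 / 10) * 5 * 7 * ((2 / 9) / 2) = -119 / 9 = -13.22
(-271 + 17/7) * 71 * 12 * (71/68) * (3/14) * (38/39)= -540193560/10829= -49883.97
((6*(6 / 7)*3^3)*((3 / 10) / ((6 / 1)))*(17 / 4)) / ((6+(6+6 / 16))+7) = 8262 / 5425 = 1.52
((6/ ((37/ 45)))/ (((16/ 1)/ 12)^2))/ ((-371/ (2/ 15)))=-81/ 54908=-0.00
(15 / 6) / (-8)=-0.31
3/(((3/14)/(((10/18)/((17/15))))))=350/51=6.86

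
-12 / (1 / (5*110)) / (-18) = 1100 / 3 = 366.67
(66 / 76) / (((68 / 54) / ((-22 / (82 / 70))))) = -343035 / 26486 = -12.95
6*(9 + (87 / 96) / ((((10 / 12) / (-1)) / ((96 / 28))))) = 1107 / 35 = 31.63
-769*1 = -769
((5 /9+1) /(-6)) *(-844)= 5908 /27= 218.81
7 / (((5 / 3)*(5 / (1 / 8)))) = 21 / 200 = 0.10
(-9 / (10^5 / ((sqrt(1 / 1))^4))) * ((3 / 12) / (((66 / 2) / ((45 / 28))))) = -0.00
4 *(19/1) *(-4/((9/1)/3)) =-304/3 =-101.33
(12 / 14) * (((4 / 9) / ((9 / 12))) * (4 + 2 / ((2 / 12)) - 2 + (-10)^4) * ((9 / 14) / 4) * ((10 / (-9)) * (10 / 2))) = -667600 / 147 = -4541.50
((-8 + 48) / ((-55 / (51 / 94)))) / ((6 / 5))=-170 / 517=-0.33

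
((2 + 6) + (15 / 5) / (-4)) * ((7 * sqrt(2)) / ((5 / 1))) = 203 * sqrt(2) / 20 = 14.35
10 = 10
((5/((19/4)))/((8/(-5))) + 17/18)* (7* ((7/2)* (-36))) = -4802/19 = -252.74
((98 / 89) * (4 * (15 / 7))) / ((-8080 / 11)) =-231 / 17978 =-0.01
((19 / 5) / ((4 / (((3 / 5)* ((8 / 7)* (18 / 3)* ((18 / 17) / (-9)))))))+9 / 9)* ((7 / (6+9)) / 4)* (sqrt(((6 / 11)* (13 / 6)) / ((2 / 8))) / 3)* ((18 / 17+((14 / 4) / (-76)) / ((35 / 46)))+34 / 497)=5503642351* sqrt(143) / 1350868365000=0.05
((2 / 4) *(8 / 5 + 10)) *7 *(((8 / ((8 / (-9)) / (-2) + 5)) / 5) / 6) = 1.99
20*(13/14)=130/7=18.57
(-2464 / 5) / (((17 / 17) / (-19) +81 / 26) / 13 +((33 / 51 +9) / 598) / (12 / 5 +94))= -1491093251648 / 713363865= -2090.23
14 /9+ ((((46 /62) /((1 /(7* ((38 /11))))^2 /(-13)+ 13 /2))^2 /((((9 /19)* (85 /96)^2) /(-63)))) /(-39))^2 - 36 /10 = -1131623966779591926341083445738209130926444 /554382814915426859578394414117952320705625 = -2.04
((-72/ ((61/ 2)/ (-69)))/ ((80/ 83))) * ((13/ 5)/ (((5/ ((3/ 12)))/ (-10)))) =-670059/ 3050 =-219.69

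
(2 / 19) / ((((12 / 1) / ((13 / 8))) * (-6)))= -13 / 5472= -0.00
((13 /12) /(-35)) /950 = -13 /399000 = -0.00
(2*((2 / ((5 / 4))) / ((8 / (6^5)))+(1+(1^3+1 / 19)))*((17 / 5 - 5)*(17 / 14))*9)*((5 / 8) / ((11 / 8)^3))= -1053540864 / 80465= -13093.16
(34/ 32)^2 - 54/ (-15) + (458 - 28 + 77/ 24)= 1681679/ 3840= 437.94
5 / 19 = 0.26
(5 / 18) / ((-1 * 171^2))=-5 / 526338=-0.00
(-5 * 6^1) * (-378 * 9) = 102060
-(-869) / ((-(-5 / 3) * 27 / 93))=26939 / 15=1795.93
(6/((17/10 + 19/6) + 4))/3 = 30/133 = 0.23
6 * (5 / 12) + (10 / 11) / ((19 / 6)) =1165 / 418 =2.79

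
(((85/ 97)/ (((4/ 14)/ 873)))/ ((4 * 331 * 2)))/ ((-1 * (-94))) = 5355/ 497824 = 0.01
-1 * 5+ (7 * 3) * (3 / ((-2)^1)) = -73 / 2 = -36.50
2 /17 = 0.12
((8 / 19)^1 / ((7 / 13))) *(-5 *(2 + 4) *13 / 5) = -8112 / 133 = -60.99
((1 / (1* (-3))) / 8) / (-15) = 1 / 360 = 0.00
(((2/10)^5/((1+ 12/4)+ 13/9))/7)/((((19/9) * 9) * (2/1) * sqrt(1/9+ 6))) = 27 * sqrt(55)/2240218750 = 0.00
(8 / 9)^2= 64 / 81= 0.79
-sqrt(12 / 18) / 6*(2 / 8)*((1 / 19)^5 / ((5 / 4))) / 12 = -sqrt(6) / 2674186920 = -0.00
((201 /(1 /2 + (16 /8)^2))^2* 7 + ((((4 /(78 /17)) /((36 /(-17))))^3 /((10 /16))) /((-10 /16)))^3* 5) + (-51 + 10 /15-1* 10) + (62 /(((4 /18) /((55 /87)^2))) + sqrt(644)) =2* sqrt(161) + 2978958337977506287284058609409828 /212525019975987845267062471875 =14042.35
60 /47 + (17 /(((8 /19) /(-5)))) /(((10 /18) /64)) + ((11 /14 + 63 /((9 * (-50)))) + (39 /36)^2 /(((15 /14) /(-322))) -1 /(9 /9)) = -20970797147 /888300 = -23607.79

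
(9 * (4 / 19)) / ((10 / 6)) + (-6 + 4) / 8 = 337 / 380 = 0.89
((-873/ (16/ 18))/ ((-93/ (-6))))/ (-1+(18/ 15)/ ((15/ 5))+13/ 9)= -353565/ 4712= -75.04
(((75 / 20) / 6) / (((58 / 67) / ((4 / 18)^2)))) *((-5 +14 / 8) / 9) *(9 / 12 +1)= -30485 / 1353024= -0.02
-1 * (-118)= 118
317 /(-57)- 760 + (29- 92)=-47228 /57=-828.56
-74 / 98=-37 / 49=-0.76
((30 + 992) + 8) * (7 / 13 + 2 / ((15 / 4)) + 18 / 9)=3163.95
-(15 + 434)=-449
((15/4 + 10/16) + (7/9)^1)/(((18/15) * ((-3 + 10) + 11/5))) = 9275/19872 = 0.47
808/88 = 101/11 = 9.18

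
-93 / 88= -1.06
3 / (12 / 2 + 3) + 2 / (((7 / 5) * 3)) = 0.81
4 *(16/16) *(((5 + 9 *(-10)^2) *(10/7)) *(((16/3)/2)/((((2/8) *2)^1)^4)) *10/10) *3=4633600/7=661942.86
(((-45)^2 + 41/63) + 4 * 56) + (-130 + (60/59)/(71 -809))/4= 337887077/152397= 2217.15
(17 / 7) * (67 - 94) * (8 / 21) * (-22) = 26928 / 49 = 549.55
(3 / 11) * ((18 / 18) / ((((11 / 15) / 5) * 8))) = 225 / 968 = 0.23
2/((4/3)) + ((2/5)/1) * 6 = 39/10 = 3.90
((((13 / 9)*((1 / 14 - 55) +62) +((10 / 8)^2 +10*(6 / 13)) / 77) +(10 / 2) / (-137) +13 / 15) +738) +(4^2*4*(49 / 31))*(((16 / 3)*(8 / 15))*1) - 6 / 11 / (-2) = 3174595152959 / 3060897840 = 1037.15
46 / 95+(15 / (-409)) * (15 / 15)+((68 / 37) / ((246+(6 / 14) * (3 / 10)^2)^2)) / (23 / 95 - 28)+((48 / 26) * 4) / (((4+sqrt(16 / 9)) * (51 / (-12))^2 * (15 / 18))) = 0.54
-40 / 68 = -10 / 17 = -0.59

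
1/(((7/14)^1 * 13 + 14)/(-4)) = -8/41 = -0.20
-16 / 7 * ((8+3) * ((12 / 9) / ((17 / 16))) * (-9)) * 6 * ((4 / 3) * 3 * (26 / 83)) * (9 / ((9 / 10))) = 21348.80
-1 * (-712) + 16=728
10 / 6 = 5 / 3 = 1.67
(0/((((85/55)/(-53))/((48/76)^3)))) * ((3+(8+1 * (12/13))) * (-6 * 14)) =0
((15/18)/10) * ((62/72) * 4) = 0.29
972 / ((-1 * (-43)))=972 / 43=22.60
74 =74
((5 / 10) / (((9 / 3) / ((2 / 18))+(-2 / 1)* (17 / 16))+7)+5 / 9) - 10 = -7213 / 765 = -9.43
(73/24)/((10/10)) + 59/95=8351/2280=3.66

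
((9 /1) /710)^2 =81 /504100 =0.00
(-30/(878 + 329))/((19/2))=-60/22933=-0.00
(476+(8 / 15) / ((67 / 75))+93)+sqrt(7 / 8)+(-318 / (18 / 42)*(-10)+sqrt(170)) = sqrt(14) / 4+sqrt(170)+535303 / 67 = 8003.57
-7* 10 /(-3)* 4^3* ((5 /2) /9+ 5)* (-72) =-1702400 /3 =-567466.67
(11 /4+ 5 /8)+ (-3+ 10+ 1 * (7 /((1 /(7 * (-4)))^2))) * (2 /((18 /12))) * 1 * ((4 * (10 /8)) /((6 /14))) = 6154643 /72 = 85481.15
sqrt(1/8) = sqrt(2)/4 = 0.35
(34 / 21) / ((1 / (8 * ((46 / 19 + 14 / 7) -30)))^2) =171320832 / 2527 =67796.13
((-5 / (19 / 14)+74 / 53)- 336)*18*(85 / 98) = -260601840 / 49343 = -5281.43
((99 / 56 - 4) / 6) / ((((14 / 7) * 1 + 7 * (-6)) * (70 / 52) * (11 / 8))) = 65 / 12936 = 0.01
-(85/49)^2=-7225/2401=-3.01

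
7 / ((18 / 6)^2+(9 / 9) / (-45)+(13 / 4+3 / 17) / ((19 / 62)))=29070 / 83717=0.35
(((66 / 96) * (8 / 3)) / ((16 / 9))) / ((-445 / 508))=-4191 / 3560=-1.18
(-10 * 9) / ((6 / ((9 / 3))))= -45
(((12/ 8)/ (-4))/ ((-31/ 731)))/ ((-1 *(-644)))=2193/ 159712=0.01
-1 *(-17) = 17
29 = 29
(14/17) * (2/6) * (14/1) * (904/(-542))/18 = -44296/124389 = -0.36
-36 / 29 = -1.24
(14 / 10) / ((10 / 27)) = 189 / 50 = 3.78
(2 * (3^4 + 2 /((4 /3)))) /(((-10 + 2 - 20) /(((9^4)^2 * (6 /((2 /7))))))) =-21308126895 /4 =-5327031723.75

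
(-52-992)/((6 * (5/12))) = -2088/5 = -417.60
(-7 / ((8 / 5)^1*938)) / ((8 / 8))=-5 / 1072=-0.00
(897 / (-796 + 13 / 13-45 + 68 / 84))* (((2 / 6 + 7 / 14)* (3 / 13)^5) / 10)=-117369 / 2013322012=-0.00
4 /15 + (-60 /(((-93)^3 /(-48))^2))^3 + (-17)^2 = 19900783584730793986194325843621139 /68797362012206017467832439268015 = 289.27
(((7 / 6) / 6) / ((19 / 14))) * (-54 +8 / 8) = -2597 / 342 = -7.59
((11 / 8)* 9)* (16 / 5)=198 / 5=39.60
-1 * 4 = -4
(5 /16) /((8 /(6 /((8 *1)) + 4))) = 95 /512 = 0.19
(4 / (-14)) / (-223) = 2 / 1561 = 0.00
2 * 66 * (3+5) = 1056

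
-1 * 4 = -4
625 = 625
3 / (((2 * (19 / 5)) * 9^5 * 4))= 5 / 2991816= 0.00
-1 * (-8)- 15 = -7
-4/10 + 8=38/5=7.60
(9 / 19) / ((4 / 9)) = 81 / 76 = 1.07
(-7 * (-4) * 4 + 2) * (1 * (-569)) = -64866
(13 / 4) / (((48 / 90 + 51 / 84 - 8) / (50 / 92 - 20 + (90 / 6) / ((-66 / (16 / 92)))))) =13465725 / 1457786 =9.24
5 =5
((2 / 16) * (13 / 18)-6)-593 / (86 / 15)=-109.34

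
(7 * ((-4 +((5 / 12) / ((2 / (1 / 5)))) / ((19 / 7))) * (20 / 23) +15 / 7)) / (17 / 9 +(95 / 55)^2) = -382965 / 201628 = -1.90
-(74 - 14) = -60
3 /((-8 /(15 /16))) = -45 /128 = -0.35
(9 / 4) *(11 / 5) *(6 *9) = 2673 / 10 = 267.30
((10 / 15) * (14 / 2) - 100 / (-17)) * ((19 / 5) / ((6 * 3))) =5111 / 2295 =2.23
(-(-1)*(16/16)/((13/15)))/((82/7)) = 105/1066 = 0.10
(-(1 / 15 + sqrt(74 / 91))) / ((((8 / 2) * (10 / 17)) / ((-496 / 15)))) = 1054 / 1125 + 1054 * sqrt(6734) / 6825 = 13.61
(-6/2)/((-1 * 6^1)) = 1/2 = 0.50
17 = 17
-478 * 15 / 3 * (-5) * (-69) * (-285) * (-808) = -189877374000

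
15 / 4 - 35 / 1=-125 / 4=-31.25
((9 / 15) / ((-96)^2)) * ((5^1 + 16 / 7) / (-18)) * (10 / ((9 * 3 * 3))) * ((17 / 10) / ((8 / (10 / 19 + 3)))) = -0.00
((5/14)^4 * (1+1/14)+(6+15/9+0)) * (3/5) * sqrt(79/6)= 12398077 * sqrt(474)/16134720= 16.73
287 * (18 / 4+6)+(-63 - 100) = 5701 / 2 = 2850.50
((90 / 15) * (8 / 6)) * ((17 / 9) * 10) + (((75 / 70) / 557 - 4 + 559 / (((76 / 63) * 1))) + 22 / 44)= 1629471311 / 2666916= 610.99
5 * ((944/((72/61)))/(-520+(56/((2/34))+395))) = 35990/7443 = 4.84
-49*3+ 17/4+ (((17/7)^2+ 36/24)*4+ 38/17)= -369595/3332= -110.92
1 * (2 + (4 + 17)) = 23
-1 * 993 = -993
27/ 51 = 9/ 17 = 0.53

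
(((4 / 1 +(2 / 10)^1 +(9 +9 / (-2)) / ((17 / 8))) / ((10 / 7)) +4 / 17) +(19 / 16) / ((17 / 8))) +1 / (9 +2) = 24812 / 4675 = 5.31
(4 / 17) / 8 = 1 / 34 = 0.03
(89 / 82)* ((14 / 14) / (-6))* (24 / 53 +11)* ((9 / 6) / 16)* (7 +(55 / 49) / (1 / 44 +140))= -114293381789 / 83968614016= -1.36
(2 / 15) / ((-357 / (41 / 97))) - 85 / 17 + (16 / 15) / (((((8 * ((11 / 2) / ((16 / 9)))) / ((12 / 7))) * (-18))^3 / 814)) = -20206947174685 / 4041221856903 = -5.00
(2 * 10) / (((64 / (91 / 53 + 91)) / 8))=12285 / 53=231.79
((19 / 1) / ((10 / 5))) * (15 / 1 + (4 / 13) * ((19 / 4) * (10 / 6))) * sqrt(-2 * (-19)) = 6460 * sqrt(38) / 39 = 1021.08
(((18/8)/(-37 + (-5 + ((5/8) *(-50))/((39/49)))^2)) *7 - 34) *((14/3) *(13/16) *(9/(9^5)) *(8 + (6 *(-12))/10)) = -14469808717/920743046019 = -0.02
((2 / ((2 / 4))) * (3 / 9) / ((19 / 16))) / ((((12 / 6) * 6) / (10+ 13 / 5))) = 112 / 95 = 1.18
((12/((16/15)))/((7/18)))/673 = 0.04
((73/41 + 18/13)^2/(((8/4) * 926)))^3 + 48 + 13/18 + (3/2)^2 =66813201098161064259905908361/1310776693223575939442347968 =50.97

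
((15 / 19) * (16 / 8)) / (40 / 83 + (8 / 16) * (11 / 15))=74700 / 40147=1.86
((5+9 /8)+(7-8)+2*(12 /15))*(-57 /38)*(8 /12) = -269 /40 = -6.72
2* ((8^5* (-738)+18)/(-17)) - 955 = 48349297/17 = 2844076.29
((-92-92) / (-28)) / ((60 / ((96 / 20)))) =92 / 175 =0.53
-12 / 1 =-12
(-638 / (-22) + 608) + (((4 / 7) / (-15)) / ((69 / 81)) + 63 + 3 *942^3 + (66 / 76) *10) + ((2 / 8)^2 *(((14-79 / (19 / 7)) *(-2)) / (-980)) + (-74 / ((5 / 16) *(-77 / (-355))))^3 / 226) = 9024597256898613652323 / 3607048971680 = 2501933665.93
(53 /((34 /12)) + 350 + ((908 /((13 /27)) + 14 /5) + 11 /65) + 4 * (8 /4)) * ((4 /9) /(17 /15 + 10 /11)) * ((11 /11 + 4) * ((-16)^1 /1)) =-2937323840 /74477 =-39439.34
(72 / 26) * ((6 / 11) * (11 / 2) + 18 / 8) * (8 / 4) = 378 / 13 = 29.08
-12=-12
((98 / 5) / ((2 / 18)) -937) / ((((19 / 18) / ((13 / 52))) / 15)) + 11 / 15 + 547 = -1228007 / 570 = -2154.40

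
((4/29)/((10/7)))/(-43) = -14/6235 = -0.00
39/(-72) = -13/24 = -0.54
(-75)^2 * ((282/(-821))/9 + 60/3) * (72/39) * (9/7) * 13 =3464804.25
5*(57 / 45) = 6.33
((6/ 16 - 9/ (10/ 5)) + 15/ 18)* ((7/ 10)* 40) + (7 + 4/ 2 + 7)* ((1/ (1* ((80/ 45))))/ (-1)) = -607/ 6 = -101.17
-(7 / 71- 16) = 1129 / 71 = 15.90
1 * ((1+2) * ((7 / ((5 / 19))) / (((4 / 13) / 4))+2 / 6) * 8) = 41536 / 5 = 8307.20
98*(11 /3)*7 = 7546 /3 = 2515.33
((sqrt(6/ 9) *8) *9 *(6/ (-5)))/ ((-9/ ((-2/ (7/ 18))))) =-40.31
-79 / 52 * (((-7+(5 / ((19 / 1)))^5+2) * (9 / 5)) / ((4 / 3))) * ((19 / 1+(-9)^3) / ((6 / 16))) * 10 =-6248220149700 / 32189287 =-194108.68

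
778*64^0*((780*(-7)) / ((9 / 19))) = -26903240 / 3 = -8967746.67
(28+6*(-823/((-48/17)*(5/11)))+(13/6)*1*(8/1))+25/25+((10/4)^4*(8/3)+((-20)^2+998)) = 215841/40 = 5396.02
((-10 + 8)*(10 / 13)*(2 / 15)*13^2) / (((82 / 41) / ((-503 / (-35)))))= -26156 / 105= -249.10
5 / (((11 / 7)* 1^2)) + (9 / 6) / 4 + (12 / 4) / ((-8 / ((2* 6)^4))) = -683975 / 88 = -7772.44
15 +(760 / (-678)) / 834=2120255 / 141363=15.00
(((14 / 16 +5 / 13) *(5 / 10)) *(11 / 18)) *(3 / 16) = 1441 / 19968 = 0.07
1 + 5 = 6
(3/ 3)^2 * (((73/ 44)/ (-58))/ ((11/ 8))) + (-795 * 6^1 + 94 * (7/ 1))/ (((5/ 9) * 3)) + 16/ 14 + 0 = -2466.08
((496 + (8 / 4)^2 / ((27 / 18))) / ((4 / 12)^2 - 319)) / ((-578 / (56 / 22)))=24 / 3485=0.01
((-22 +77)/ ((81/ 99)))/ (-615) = -121/ 1107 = -0.11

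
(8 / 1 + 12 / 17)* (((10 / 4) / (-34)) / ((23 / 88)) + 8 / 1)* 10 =4466640 / 6647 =671.98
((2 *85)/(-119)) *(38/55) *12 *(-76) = 69312/77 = 900.16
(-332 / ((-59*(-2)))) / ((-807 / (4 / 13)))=664 / 618969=0.00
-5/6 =-0.83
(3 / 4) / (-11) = -3 / 44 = -0.07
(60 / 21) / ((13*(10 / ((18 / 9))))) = 4 / 91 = 0.04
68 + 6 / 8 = 275 / 4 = 68.75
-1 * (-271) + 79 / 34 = 9293 / 34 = 273.32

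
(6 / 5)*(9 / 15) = 0.72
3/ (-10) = -3/ 10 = -0.30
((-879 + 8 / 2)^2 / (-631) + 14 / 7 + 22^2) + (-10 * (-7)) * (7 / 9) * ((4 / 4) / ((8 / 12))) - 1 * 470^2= -419385982 / 1893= -221545.69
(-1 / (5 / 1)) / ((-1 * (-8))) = -1 / 40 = -0.02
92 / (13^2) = 92 / 169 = 0.54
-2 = -2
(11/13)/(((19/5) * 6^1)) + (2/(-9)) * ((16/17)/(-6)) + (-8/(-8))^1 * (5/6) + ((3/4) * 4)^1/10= 1366489/1133730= 1.21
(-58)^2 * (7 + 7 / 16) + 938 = 103831 / 4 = 25957.75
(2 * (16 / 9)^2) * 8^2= 32768 / 81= 404.54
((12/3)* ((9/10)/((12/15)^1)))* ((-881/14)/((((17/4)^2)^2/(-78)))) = 39581568/584647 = 67.70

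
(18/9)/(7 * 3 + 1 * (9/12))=8/87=0.09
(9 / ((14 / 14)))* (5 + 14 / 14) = 54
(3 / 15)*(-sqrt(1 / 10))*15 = -3*sqrt(10) / 10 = -0.95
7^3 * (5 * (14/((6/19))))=228095/3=76031.67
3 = 3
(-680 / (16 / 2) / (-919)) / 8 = 85 / 7352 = 0.01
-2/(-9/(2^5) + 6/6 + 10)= -64/343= -0.19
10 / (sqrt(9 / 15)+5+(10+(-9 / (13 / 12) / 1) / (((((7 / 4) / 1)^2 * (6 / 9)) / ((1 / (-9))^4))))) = 998302625775 / 1493398649209 -13311252045 * sqrt(15) / 1493398649209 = 0.63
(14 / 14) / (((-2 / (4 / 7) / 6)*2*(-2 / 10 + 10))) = -30 / 343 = -0.09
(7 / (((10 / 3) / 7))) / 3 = 49 / 10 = 4.90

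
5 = 5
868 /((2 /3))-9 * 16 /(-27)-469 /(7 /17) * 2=-2912 /3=-970.67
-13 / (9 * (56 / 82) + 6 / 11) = -1.94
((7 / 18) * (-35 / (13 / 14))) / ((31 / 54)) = -25.53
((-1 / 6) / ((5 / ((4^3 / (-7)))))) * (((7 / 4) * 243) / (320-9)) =648 / 1555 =0.42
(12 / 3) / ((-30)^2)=1 / 225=0.00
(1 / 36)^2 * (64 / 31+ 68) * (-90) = -905 / 186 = -4.87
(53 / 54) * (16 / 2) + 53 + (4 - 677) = -16528 / 27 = -612.15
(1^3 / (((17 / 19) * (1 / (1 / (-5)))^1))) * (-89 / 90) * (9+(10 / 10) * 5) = 3.09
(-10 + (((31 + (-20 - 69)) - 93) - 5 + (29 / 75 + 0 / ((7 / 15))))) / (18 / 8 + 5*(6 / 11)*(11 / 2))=-49684 / 5175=-9.60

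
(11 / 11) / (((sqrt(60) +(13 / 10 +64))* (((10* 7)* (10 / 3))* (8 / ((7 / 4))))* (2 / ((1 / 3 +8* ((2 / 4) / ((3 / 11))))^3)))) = 1322325 / 53812352 - 10125* sqrt(15) / 13453088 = 0.02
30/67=0.45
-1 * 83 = -83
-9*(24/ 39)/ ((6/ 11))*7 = -924/ 13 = -71.08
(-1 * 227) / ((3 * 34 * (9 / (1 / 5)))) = -227 / 4590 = -0.05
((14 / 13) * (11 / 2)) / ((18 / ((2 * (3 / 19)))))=0.10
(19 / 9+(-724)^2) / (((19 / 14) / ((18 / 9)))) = 772473.01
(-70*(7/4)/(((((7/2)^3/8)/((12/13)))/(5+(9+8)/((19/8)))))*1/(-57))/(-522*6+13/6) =-126720/88129847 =-0.00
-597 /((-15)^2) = -199 /75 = -2.65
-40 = -40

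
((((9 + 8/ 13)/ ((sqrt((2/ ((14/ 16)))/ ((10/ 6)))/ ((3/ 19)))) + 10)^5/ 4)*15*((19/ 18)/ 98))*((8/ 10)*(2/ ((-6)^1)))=-55717577946565625/ 44232629995008 -6155879167148828125*sqrt(105)/ 87403676870135808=-1981.35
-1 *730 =-730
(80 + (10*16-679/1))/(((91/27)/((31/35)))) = -367443/3185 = -115.37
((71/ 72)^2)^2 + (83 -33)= 1369104481/ 26873856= 50.95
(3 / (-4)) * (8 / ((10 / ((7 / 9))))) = -7 / 15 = -0.47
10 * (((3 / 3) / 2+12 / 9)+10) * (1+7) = 946.67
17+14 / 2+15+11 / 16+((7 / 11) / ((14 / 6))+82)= 121.96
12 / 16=3 / 4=0.75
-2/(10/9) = -1.80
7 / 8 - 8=-57 / 8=-7.12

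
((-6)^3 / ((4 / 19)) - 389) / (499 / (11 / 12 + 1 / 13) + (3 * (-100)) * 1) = -219325 / 31344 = -7.00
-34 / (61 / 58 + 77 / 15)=-29580 / 5381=-5.50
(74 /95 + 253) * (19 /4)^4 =165363631 /1280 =129190.34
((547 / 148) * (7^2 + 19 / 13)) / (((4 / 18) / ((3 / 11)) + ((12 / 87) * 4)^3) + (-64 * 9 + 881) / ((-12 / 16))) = -29536493562 / 64248148835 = -0.46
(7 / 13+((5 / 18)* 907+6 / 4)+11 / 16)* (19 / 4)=9058117 / 7488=1209.68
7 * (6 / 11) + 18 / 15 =276 / 55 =5.02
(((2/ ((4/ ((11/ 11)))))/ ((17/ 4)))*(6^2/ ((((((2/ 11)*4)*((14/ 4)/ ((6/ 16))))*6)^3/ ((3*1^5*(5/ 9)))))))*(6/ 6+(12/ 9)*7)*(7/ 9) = 206305/ 245661696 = 0.00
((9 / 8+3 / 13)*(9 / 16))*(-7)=-8883 / 1664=-5.34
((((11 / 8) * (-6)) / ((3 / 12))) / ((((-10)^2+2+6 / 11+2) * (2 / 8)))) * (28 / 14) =-1452 / 575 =-2.53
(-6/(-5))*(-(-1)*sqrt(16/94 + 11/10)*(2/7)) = 6*sqrt(280590)/8225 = 0.39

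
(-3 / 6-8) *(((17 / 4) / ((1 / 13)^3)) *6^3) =-17143191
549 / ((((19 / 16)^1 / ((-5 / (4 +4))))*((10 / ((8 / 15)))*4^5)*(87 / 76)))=-61 / 4640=-0.01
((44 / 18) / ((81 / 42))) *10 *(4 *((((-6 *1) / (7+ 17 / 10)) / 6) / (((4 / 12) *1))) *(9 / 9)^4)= -123200 / 7047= -17.48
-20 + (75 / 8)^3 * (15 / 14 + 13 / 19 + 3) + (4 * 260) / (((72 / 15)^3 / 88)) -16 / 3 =17359025297 / 3677184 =4720.74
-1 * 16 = -16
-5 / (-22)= 5 / 22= 0.23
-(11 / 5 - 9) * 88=2992 / 5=598.40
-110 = -110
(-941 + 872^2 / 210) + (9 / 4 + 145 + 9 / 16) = 4750517 / 1680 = 2827.69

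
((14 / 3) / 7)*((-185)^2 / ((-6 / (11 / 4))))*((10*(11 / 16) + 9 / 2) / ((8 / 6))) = -34259225 / 384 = -89216.73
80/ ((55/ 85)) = 1360/ 11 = 123.64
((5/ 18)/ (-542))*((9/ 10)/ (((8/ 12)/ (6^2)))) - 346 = -375091/ 1084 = -346.02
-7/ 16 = -0.44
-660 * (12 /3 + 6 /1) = -6600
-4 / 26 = -0.15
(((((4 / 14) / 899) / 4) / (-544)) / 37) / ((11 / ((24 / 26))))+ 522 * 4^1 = 18910146423165 / 9056583536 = 2088.00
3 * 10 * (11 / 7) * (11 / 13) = 3630 / 91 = 39.89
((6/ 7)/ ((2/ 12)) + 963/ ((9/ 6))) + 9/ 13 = 58953/ 91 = 647.84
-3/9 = -1/3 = -0.33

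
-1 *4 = -4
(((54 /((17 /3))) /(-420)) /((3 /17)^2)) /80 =-51 /5600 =-0.01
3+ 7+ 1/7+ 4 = 99/7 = 14.14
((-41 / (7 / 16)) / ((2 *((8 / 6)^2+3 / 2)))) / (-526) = 2952 / 108619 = 0.03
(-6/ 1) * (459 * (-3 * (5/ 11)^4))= 5163750/ 14641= 352.69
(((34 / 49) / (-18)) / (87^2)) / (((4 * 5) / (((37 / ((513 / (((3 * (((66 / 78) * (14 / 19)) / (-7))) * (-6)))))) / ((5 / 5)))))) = -6919 / 234973511955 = -0.00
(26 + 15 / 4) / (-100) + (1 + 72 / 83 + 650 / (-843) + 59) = 1673628089 / 27987600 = 59.80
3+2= 5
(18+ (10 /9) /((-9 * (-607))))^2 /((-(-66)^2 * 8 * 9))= -202286498 /195808905009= -0.00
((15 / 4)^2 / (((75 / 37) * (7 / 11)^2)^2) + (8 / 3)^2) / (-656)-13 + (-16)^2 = 1377617131439 / 5670201600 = 242.96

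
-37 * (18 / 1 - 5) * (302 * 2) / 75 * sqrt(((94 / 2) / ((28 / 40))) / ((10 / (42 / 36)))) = -145262 * sqrt(282) / 225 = -10841.62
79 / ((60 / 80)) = 316 / 3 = 105.33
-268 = -268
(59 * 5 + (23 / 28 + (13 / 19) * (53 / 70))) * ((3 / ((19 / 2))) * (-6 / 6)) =-337827 / 3610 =-93.58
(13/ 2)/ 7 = 13/ 14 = 0.93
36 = 36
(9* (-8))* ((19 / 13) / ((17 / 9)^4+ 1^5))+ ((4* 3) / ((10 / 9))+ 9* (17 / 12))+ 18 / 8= 53095137 / 2927665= 18.14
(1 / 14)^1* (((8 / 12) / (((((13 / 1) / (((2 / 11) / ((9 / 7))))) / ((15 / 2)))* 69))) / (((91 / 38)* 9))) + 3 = 218189161 / 72729657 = 3.00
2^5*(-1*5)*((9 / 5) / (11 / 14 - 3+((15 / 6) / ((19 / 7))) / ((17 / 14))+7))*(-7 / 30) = 506464 / 41785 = 12.12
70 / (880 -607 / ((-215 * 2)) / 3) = 90300 / 1135807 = 0.08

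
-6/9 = -2/3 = -0.67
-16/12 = -4/3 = -1.33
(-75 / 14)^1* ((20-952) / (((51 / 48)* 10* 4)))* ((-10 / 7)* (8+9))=-139800 / 49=-2853.06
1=1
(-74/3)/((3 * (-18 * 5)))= 37/405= 0.09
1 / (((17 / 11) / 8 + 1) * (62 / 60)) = 176 / 217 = 0.81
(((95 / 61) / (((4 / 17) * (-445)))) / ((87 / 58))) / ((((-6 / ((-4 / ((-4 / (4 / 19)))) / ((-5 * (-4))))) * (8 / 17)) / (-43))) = -12427 / 7817760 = -0.00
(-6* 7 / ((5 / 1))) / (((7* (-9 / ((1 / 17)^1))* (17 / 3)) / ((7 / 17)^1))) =14 / 24565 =0.00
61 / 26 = 2.35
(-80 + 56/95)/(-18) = 3772/855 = 4.41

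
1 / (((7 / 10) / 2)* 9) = 20 / 63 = 0.32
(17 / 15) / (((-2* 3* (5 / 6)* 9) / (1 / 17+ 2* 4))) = -137 / 675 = -0.20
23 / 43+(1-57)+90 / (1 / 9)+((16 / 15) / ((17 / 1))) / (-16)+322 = 11804162 / 10965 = 1076.53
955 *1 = 955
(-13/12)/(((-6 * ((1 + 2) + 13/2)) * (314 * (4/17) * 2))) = 221/1718208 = 0.00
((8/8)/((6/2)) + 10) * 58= 1798/3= 599.33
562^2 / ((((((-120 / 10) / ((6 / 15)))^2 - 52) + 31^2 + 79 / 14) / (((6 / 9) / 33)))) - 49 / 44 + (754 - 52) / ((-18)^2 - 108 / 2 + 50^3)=303495391097 / 126026380260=2.41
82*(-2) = -164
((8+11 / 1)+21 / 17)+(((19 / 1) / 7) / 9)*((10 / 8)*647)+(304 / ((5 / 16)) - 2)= 26452501 / 21420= 1234.94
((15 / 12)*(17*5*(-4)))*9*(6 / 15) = -1530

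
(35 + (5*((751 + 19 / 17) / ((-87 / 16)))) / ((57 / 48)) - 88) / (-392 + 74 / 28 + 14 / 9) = 749928186 / 457699721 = 1.64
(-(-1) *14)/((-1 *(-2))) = 7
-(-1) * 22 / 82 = 11 / 41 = 0.27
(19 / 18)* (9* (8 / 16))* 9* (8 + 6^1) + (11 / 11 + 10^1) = 1219 / 2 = 609.50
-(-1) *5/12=5/12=0.42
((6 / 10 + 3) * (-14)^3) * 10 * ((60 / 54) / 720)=-152.44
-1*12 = -12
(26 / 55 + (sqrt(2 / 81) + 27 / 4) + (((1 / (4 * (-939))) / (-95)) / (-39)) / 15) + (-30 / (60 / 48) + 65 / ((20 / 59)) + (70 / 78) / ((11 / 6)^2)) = sqrt(2) / 9 + 4426118204369 / 25257503700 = 175.40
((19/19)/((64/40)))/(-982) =-5/7856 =-0.00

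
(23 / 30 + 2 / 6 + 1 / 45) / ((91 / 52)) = 202 / 315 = 0.64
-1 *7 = -7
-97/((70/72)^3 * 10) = -10.56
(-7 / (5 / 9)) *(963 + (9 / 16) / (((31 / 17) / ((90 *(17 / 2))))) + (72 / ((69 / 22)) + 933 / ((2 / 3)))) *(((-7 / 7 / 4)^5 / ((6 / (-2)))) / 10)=-628011783 / 584089600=-1.08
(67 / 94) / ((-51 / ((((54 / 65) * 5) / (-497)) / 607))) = 603 / 3133539773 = 0.00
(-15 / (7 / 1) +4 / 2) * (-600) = 600 / 7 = 85.71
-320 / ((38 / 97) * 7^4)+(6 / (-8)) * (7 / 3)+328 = 59470715 / 182476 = 325.91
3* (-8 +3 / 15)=-117 / 5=-23.40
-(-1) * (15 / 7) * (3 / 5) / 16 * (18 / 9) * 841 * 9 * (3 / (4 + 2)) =68121 / 112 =608.22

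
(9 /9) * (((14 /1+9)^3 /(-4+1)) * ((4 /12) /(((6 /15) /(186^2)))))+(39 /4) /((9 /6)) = -233849727 /2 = -116924863.50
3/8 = 0.38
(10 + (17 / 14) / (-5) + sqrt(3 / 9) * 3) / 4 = sqrt(3) / 4 + 683 / 280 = 2.87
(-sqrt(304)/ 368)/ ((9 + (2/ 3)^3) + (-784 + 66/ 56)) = 189 * sqrt(19)/ 13450055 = 0.00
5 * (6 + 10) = 80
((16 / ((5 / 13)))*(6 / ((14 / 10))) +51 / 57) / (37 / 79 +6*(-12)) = -1882649 / 751583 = -2.50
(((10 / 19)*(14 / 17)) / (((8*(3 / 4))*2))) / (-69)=-35 / 66861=-0.00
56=56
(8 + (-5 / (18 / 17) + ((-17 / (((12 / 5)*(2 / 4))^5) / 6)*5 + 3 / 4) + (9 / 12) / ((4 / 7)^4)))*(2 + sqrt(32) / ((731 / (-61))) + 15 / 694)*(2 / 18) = 0.92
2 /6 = 1 /3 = 0.33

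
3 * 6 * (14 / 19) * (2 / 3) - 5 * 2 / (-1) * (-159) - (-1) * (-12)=-30270 / 19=-1593.16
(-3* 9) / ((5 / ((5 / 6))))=-9 / 2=-4.50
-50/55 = -0.91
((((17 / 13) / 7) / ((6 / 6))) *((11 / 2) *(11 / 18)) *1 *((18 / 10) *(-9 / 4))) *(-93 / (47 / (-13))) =-1721709 / 26320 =-65.41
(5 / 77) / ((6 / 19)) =0.21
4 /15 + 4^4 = 3844 /15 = 256.27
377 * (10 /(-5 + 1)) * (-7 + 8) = -1885 /2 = -942.50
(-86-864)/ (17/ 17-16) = 190/ 3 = 63.33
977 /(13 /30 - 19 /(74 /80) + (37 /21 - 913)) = -7591290 /7236553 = -1.05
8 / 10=4 / 5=0.80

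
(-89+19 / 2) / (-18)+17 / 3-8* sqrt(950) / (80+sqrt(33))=-3200* sqrt(38) / 6367+40* sqrt(1254) / 6367+121 / 12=7.21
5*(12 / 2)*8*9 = 2160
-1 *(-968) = 968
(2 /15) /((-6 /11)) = -11 /45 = -0.24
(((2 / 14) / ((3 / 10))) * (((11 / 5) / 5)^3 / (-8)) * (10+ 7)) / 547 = -22627 / 143587500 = -0.00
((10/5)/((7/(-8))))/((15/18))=-96/35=-2.74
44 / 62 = 22 / 31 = 0.71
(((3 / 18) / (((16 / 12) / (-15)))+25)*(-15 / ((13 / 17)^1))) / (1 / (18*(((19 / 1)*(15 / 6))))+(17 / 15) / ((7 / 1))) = -2781.59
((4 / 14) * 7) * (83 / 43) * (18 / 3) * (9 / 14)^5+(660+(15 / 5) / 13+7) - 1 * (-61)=54925624549 / 75160904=730.77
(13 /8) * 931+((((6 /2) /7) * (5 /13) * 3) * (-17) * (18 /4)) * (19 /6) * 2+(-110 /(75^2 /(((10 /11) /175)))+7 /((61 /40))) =45601046107 /35685000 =1277.88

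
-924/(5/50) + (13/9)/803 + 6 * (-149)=-73238405/7227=-10134.00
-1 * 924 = -924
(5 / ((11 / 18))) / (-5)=-18 / 11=-1.64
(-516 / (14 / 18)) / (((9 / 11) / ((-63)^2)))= -3218292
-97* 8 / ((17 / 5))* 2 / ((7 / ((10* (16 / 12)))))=-310400 / 357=-869.47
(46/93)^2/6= 1058/25947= 0.04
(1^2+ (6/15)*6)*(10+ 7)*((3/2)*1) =867/10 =86.70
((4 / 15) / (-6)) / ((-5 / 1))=2 / 225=0.01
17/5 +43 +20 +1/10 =133/2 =66.50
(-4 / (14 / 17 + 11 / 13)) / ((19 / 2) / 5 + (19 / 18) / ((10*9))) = -159120 / 126977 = -1.25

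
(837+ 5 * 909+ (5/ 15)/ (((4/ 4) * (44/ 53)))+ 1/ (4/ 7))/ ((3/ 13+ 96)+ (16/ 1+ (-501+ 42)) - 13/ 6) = -4619602/ 299387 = -15.43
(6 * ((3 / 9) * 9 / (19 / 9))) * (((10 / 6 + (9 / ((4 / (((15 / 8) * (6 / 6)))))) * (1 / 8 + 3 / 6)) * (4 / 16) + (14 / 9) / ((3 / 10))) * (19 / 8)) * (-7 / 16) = -3635205 / 65536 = -55.47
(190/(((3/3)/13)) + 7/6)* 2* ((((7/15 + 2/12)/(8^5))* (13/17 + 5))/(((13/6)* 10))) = 13803937/543129600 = 0.03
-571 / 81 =-7.05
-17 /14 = -1.21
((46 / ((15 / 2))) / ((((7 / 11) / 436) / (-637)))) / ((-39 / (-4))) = -12354496 / 45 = -274544.36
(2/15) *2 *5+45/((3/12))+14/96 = 8711/48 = 181.48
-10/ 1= -10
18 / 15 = 6 / 5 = 1.20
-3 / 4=-0.75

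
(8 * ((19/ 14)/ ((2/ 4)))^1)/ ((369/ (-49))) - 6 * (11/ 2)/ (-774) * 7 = -82033/ 31734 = -2.59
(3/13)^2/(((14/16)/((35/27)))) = 40/507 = 0.08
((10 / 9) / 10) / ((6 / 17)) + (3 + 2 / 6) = 197 / 54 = 3.65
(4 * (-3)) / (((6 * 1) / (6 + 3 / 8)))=-51 / 4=-12.75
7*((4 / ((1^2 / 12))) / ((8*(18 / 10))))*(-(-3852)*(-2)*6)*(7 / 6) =-1258320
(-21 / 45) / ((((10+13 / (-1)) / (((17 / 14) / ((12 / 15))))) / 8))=17 / 9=1.89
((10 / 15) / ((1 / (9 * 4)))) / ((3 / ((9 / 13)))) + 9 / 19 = 1485 / 247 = 6.01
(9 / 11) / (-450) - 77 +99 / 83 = -3460683 / 45650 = -75.81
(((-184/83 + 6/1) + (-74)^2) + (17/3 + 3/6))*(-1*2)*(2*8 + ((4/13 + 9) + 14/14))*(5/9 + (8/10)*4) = -1349609482/1245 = -1084023.68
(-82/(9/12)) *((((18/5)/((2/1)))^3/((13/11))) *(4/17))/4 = -876744/27625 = -31.74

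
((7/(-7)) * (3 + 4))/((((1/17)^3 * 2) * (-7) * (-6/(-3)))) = 4913/4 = 1228.25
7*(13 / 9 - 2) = -35 / 9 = -3.89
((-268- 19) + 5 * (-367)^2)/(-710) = -336579/355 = -948.11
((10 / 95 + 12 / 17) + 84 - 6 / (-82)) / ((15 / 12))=4496492 / 66215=67.91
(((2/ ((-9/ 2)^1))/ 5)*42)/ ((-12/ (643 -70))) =2674/ 15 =178.27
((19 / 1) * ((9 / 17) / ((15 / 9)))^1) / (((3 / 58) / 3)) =29754 / 85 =350.05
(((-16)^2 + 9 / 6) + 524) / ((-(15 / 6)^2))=-3126 / 25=-125.04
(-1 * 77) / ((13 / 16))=-1232 / 13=-94.77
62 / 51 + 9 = 521 / 51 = 10.22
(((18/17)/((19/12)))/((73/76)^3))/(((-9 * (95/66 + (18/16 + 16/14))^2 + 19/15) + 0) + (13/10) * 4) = -28404922613760/4412623064120287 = -0.01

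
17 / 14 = 1.21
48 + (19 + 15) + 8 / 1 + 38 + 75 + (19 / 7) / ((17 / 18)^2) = 416825 / 2023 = 206.04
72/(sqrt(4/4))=72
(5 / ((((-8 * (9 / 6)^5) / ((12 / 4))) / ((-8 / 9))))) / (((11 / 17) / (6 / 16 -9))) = -7820 / 2673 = -2.93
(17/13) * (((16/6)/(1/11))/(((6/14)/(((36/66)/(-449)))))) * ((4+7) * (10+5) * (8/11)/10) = -7616/5837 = -1.30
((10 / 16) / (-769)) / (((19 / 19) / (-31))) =155 / 6152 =0.03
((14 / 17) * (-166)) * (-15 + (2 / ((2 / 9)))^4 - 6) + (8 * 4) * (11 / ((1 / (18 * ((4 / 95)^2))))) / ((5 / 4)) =-685846176432 / 767125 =-894047.48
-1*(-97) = 97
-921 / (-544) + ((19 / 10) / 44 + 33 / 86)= 2727401 / 1286560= 2.12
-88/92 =-22/23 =-0.96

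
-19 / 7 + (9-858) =-5962 / 7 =-851.71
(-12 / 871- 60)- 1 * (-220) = 139348 / 871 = 159.99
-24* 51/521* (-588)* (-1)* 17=-12235104/521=-23483.88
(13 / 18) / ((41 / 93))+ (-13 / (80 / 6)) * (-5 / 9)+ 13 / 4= 1781 / 328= 5.43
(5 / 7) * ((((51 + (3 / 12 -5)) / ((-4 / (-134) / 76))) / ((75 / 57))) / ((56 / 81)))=72488439 / 784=92459.74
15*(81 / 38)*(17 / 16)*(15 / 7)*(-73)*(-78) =882071775 / 2128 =414507.41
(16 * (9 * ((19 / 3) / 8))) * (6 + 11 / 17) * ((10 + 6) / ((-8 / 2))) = -51528 / 17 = -3031.06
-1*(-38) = 38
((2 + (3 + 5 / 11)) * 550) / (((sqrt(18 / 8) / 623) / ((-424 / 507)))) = -528304000 / 507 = -1042019.72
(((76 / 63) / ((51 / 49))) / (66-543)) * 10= -5320 / 218943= -0.02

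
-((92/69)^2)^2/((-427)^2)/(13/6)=-512/63997479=-0.00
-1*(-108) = 108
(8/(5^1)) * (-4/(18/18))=-32/5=-6.40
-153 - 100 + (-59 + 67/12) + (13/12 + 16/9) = -2732/9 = -303.56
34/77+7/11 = 83/77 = 1.08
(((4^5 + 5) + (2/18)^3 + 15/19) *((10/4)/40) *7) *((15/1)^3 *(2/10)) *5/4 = 12480678875/32832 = 380137.64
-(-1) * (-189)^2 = 35721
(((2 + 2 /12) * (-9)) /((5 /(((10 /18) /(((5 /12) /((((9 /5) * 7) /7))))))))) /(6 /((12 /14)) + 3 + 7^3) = -0.03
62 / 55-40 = -38.87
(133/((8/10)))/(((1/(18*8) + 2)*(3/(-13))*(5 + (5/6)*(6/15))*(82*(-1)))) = 77805/94792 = 0.82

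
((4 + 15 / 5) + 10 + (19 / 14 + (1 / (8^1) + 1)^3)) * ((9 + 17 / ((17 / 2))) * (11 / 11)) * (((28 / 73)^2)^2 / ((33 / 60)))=243169850 / 28398241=8.56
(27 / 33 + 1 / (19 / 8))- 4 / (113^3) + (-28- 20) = -14101433217 / 301565473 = -46.76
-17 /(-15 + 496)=-17 /481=-0.04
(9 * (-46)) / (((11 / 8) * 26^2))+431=800401 / 1859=430.55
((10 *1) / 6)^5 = 3125 / 243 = 12.86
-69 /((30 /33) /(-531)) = 403029 /10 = 40302.90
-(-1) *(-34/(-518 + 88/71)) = 1207/18345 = 0.07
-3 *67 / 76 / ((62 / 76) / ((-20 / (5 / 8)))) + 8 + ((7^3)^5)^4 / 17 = 15748677682928324324987834127218711554945470269974919 / 527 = 29883638867036668548364010000000000000000000000000.00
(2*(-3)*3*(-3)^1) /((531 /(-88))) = -528 /59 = -8.95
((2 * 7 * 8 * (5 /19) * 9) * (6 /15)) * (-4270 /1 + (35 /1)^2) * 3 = -18416160 /19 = -969271.58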